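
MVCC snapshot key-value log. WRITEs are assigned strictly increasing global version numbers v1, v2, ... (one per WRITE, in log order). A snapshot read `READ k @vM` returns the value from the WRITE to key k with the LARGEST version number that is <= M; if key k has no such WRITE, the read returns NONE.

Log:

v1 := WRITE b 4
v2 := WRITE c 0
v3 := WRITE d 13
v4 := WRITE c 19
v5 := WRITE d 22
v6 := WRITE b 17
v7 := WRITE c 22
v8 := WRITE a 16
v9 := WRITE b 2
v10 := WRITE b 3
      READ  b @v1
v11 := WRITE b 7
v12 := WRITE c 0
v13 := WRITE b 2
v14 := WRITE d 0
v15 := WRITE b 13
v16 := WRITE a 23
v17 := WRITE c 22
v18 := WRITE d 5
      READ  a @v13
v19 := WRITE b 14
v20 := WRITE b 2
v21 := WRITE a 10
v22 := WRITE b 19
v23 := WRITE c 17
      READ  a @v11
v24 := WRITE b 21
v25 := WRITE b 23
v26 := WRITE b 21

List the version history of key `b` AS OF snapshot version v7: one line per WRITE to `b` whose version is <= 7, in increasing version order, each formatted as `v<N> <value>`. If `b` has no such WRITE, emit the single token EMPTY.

Answer: v1 4
v6 17

Derivation:
Scan writes for key=b with version <= 7:
  v1 WRITE b 4 -> keep
  v2 WRITE c 0 -> skip
  v3 WRITE d 13 -> skip
  v4 WRITE c 19 -> skip
  v5 WRITE d 22 -> skip
  v6 WRITE b 17 -> keep
  v7 WRITE c 22 -> skip
  v8 WRITE a 16 -> skip
  v9 WRITE b 2 -> drop (> snap)
  v10 WRITE b 3 -> drop (> snap)
  v11 WRITE b 7 -> drop (> snap)
  v12 WRITE c 0 -> skip
  v13 WRITE b 2 -> drop (> snap)
  v14 WRITE d 0 -> skip
  v15 WRITE b 13 -> drop (> snap)
  v16 WRITE a 23 -> skip
  v17 WRITE c 22 -> skip
  v18 WRITE d 5 -> skip
  v19 WRITE b 14 -> drop (> snap)
  v20 WRITE b 2 -> drop (> snap)
  v21 WRITE a 10 -> skip
  v22 WRITE b 19 -> drop (> snap)
  v23 WRITE c 17 -> skip
  v24 WRITE b 21 -> drop (> snap)
  v25 WRITE b 23 -> drop (> snap)
  v26 WRITE b 21 -> drop (> snap)
Collected: [(1, 4), (6, 17)]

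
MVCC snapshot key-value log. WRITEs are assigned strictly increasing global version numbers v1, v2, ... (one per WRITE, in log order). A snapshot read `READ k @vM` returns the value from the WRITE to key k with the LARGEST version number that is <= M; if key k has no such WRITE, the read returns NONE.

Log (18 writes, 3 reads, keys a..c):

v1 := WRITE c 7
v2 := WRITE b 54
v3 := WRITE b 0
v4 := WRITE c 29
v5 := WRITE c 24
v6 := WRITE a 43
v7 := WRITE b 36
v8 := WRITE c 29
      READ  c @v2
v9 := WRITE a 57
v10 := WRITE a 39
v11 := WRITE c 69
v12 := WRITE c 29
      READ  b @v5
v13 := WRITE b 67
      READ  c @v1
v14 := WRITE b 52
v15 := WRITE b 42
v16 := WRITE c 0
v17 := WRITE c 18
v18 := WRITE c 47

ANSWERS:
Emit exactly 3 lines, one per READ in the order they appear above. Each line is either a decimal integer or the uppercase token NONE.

Answer: 7
0
7

Derivation:
v1: WRITE c=7  (c history now [(1, 7)])
v2: WRITE b=54  (b history now [(2, 54)])
v3: WRITE b=0  (b history now [(2, 54), (3, 0)])
v4: WRITE c=29  (c history now [(1, 7), (4, 29)])
v5: WRITE c=24  (c history now [(1, 7), (4, 29), (5, 24)])
v6: WRITE a=43  (a history now [(6, 43)])
v7: WRITE b=36  (b history now [(2, 54), (3, 0), (7, 36)])
v8: WRITE c=29  (c history now [(1, 7), (4, 29), (5, 24), (8, 29)])
READ c @v2: history=[(1, 7), (4, 29), (5, 24), (8, 29)] -> pick v1 -> 7
v9: WRITE a=57  (a history now [(6, 43), (9, 57)])
v10: WRITE a=39  (a history now [(6, 43), (9, 57), (10, 39)])
v11: WRITE c=69  (c history now [(1, 7), (4, 29), (5, 24), (8, 29), (11, 69)])
v12: WRITE c=29  (c history now [(1, 7), (4, 29), (5, 24), (8, 29), (11, 69), (12, 29)])
READ b @v5: history=[(2, 54), (3, 0), (7, 36)] -> pick v3 -> 0
v13: WRITE b=67  (b history now [(2, 54), (3, 0), (7, 36), (13, 67)])
READ c @v1: history=[(1, 7), (4, 29), (5, 24), (8, 29), (11, 69), (12, 29)] -> pick v1 -> 7
v14: WRITE b=52  (b history now [(2, 54), (3, 0), (7, 36), (13, 67), (14, 52)])
v15: WRITE b=42  (b history now [(2, 54), (3, 0), (7, 36), (13, 67), (14, 52), (15, 42)])
v16: WRITE c=0  (c history now [(1, 7), (4, 29), (5, 24), (8, 29), (11, 69), (12, 29), (16, 0)])
v17: WRITE c=18  (c history now [(1, 7), (4, 29), (5, 24), (8, 29), (11, 69), (12, 29), (16, 0), (17, 18)])
v18: WRITE c=47  (c history now [(1, 7), (4, 29), (5, 24), (8, 29), (11, 69), (12, 29), (16, 0), (17, 18), (18, 47)])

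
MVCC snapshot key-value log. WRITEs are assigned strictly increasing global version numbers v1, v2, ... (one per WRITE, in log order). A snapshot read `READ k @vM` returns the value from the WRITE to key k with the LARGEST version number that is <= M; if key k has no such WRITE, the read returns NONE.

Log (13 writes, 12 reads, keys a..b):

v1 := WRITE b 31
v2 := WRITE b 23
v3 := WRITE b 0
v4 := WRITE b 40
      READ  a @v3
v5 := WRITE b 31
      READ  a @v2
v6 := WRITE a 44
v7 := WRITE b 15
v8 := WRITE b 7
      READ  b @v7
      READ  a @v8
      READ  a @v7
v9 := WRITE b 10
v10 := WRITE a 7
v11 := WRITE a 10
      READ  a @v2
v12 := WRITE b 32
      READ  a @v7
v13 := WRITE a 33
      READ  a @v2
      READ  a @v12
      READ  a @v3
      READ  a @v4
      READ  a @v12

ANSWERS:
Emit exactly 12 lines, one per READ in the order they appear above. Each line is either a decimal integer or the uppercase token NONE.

Answer: NONE
NONE
15
44
44
NONE
44
NONE
10
NONE
NONE
10

Derivation:
v1: WRITE b=31  (b history now [(1, 31)])
v2: WRITE b=23  (b history now [(1, 31), (2, 23)])
v3: WRITE b=0  (b history now [(1, 31), (2, 23), (3, 0)])
v4: WRITE b=40  (b history now [(1, 31), (2, 23), (3, 0), (4, 40)])
READ a @v3: history=[] -> no version <= 3 -> NONE
v5: WRITE b=31  (b history now [(1, 31), (2, 23), (3, 0), (4, 40), (5, 31)])
READ a @v2: history=[] -> no version <= 2 -> NONE
v6: WRITE a=44  (a history now [(6, 44)])
v7: WRITE b=15  (b history now [(1, 31), (2, 23), (3, 0), (4, 40), (5, 31), (7, 15)])
v8: WRITE b=7  (b history now [(1, 31), (2, 23), (3, 0), (4, 40), (5, 31), (7, 15), (8, 7)])
READ b @v7: history=[(1, 31), (2, 23), (3, 0), (4, 40), (5, 31), (7, 15), (8, 7)] -> pick v7 -> 15
READ a @v8: history=[(6, 44)] -> pick v6 -> 44
READ a @v7: history=[(6, 44)] -> pick v6 -> 44
v9: WRITE b=10  (b history now [(1, 31), (2, 23), (3, 0), (4, 40), (5, 31), (7, 15), (8, 7), (9, 10)])
v10: WRITE a=7  (a history now [(6, 44), (10, 7)])
v11: WRITE a=10  (a history now [(6, 44), (10, 7), (11, 10)])
READ a @v2: history=[(6, 44), (10, 7), (11, 10)] -> no version <= 2 -> NONE
v12: WRITE b=32  (b history now [(1, 31), (2, 23), (3, 0), (4, 40), (5, 31), (7, 15), (8, 7), (9, 10), (12, 32)])
READ a @v7: history=[(6, 44), (10, 7), (11, 10)] -> pick v6 -> 44
v13: WRITE a=33  (a history now [(6, 44), (10, 7), (11, 10), (13, 33)])
READ a @v2: history=[(6, 44), (10, 7), (11, 10), (13, 33)] -> no version <= 2 -> NONE
READ a @v12: history=[(6, 44), (10, 7), (11, 10), (13, 33)] -> pick v11 -> 10
READ a @v3: history=[(6, 44), (10, 7), (11, 10), (13, 33)] -> no version <= 3 -> NONE
READ a @v4: history=[(6, 44), (10, 7), (11, 10), (13, 33)] -> no version <= 4 -> NONE
READ a @v12: history=[(6, 44), (10, 7), (11, 10), (13, 33)] -> pick v11 -> 10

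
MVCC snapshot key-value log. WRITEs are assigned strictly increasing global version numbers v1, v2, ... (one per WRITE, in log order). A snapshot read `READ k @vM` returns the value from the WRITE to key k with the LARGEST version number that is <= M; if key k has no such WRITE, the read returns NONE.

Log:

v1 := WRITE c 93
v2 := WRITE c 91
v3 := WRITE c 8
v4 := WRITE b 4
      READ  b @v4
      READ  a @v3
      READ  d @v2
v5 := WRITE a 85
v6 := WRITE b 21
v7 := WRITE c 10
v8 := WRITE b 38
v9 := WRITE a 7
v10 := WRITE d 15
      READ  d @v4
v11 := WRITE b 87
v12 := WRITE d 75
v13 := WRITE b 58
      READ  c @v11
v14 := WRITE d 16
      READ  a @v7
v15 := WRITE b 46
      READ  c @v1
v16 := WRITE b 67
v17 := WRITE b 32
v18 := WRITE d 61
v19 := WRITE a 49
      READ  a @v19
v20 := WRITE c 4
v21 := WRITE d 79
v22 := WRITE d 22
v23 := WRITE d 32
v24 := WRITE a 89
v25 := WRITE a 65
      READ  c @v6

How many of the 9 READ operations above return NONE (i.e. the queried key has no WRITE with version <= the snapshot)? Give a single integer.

Answer: 3

Derivation:
v1: WRITE c=93  (c history now [(1, 93)])
v2: WRITE c=91  (c history now [(1, 93), (2, 91)])
v3: WRITE c=8  (c history now [(1, 93), (2, 91), (3, 8)])
v4: WRITE b=4  (b history now [(4, 4)])
READ b @v4: history=[(4, 4)] -> pick v4 -> 4
READ a @v3: history=[] -> no version <= 3 -> NONE
READ d @v2: history=[] -> no version <= 2 -> NONE
v5: WRITE a=85  (a history now [(5, 85)])
v6: WRITE b=21  (b history now [(4, 4), (6, 21)])
v7: WRITE c=10  (c history now [(1, 93), (2, 91), (3, 8), (7, 10)])
v8: WRITE b=38  (b history now [(4, 4), (6, 21), (8, 38)])
v9: WRITE a=7  (a history now [(5, 85), (9, 7)])
v10: WRITE d=15  (d history now [(10, 15)])
READ d @v4: history=[(10, 15)] -> no version <= 4 -> NONE
v11: WRITE b=87  (b history now [(4, 4), (6, 21), (8, 38), (11, 87)])
v12: WRITE d=75  (d history now [(10, 15), (12, 75)])
v13: WRITE b=58  (b history now [(4, 4), (6, 21), (8, 38), (11, 87), (13, 58)])
READ c @v11: history=[(1, 93), (2, 91), (3, 8), (7, 10)] -> pick v7 -> 10
v14: WRITE d=16  (d history now [(10, 15), (12, 75), (14, 16)])
READ a @v7: history=[(5, 85), (9, 7)] -> pick v5 -> 85
v15: WRITE b=46  (b history now [(4, 4), (6, 21), (8, 38), (11, 87), (13, 58), (15, 46)])
READ c @v1: history=[(1, 93), (2, 91), (3, 8), (7, 10)] -> pick v1 -> 93
v16: WRITE b=67  (b history now [(4, 4), (6, 21), (8, 38), (11, 87), (13, 58), (15, 46), (16, 67)])
v17: WRITE b=32  (b history now [(4, 4), (6, 21), (8, 38), (11, 87), (13, 58), (15, 46), (16, 67), (17, 32)])
v18: WRITE d=61  (d history now [(10, 15), (12, 75), (14, 16), (18, 61)])
v19: WRITE a=49  (a history now [(5, 85), (9, 7), (19, 49)])
READ a @v19: history=[(5, 85), (9, 7), (19, 49)] -> pick v19 -> 49
v20: WRITE c=4  (c history now [(1, 93), (2, 91), (3, 8), (7, 10), (20, 4)])
v21: WRITE d=79  (d history now [(10, 15), (12, 75), (14, 16), (18, 61), (21, 79)])
v22: WRITE d=22  (d history now [(10, 15), (12, 75), (14, 16), (18, 61), (21, 79), (22, 22)])
v23: WRITE d=32  (d history now [(10, 15), (12, 75), (14, 16), (18, 61), (21, 79), (22, 22), (23, 32)])
v24: WRITE a=89  (a history now [(5, 85), (9, 7), (19, 49), (24, 89)])
v25: WRITE a=65  (a history now [(5, 85), (9, 7), (19, 49), (24, 89), (25, 65)])
READ c @v6: history=[(1, 93), (2, 91), (3, 8), (7, 10), (20, 4)] -> pick v3 -> 8
Read results in order: ['4', 'NONE', 'NONE', 'NONE', '10', '85', '93', '49', '8']
NONE count = 3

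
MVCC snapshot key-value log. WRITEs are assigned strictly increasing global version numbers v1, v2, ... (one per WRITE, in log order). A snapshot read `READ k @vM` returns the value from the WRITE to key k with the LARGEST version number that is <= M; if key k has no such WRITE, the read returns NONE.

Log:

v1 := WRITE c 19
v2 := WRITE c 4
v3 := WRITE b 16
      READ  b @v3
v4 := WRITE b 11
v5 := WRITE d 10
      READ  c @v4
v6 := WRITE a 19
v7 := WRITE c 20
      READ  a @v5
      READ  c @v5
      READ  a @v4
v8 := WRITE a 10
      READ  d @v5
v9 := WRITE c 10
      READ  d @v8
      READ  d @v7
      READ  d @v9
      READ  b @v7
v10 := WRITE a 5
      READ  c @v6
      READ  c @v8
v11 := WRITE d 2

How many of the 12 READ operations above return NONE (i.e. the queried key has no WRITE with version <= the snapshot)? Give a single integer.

v1: WRITE c=19  (c history now [(1, 19)])
v2: WRITE c=4  (c history now [(1, 19), (2, 4)])
v3: WRITE b=16  (b history now [(3, 16)])
READ b @v3: history=[(3, 16)] -> pick v3 -> 16
v4: WRITE b=11  (b history now [(3, 16), (4, 11)])
v5: WRITE d=10  (d history now [(5, 10)])
READ c @v4: history=[(1, 19), (2, 4)] -> pick v2 -> 4
v6: WRITE a=19  (a history now [(6, 19)])
v7: WRITE c=20  (c history now [(1, 19), (2, 4), (7, 20)])
READ a @v5: history=[(6, 19)] -> no version <= 5 -> NONE
READ c @v5: history=[(1, 19), (2, 4), (7, 20)] -> pick v2 -> 4
READ a @v4: history=[(6, 19)] -> no version <= 4 -> NONE
v8: WRITE a=10  (a history now [(6, 19), (8, 10)])
READ d @v5: history=[(5, 10)] -> pick v5 -> 10
v9: WRITE c=10  (c history now [(1, 19), (2, 4), (7, 20), (9, 10)])
READ d @v8: history=[(5, 10)] -> pick v5 -> 10
READ d @v7: history=[(5, 10)] -> pick v5 -> 10
READ d @v9: history=[(5, 10)] -> pick v5 -> 10
READ b @v7: history=[(3, 16), (4, 11)] -> pick v4 -> 11
v10: WRITE a=5  (a history now [(6, 19), (8, 10), (10, 5)])
READ c @v6: history=[(1, 19), (2, 4), (7, 20), (9, 10)] -> pick v2 -> 4
READ c @v8: history=[(1, 19), (2, 4), (7, 20), (9, 10)] -> pick v7 -> 20
v11: WRITE d=2  (d history now [(5, 10), (11, 2)])
Read results in order: ['16', '4', 'NONE', '4', 'NONE', '10', '10', '10', '10', '11', '4', '20']
NONE count = 2

Answer: 2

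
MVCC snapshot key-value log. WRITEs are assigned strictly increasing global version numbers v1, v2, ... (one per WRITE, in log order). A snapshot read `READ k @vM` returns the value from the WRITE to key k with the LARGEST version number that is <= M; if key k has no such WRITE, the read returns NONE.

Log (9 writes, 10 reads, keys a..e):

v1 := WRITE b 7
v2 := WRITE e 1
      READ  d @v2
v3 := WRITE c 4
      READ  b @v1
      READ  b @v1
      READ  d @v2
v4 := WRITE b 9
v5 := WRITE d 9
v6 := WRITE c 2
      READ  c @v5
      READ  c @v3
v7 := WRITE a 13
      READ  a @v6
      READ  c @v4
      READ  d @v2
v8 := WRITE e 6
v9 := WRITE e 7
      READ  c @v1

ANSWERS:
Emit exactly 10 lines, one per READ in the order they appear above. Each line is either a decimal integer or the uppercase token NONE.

v1: WRITE b=7  (b history now [(1, 7)])
v2: WRITE e=1  (e history now [(2, 1)])
READ d @v2: history=[] -> no version <= 2 -> NONE
v3: WRITE c=4  (c history now [(3, 4)])
READ b @v1: history=[(1, 7)] -> pick v1 -> 7
READ b @v1: history=[(1, 7)] -> pick v1 -> 7
READ d @v2: history=[] -> no version <= 2 -> NONE
v4: WRITE b=9  (b history now [(1, 7), (4, 9)])
v5: WRITE d=9  (d history now [(5, 9)])
v6: WRITE c=2  (c history now [(3, 4), (6, 2)])
READ c @v5: history=[(3, 4), (6, 2)] -> pick v3 -> 4
READ c @v3: history=[(3, 4), (6, 2)] -> pick v3 -> 4
v7: WRITE a=13  (a history now [(7, 13)])
READ a @v6: history=[(7, 13)] -> no version <= 6 -> NONE
READ c @v4: history=[(3, 4), (6, 2)] -> pick v3 -> 4
READ d @v2: history=[(5, 9)] -> no version <= 2 -> NONE
v8: WRITE e=6  (e history now [(2, 1), (8, 6)])
v9: WRITE e=7  (e history now [(2, 1), (8, 6), (9, 7)])
READ c @v1: history=[(3, 4), (6, 2)] -> no version <= 1 -> NONE

Answer: NONE
7
7
NONE
4
4
NONE
4
NONE
NONE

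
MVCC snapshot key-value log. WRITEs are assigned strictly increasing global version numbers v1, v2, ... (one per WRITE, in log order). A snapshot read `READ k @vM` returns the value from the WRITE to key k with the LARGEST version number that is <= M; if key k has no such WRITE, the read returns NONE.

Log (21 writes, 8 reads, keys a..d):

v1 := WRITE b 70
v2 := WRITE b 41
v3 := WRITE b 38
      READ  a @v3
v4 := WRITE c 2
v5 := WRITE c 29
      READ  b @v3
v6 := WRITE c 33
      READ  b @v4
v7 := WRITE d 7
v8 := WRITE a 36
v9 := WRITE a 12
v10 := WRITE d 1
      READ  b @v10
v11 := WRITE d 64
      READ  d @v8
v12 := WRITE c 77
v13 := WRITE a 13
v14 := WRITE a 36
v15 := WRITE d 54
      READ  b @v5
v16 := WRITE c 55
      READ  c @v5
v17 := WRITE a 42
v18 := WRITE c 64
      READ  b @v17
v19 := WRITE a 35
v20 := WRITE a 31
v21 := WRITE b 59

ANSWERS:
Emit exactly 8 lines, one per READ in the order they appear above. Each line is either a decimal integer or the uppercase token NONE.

Answer: NONE
38
38
38
7
38
29
38

Derivation:
v1: WRITE b=70  (b history now [(1, 70)])
v2: WRITE b=41  (b history now [(1, 70), (2, 41)])
v3: WRITE b=38  (b history now [(1, 70), (2, 41), (3, 38)])
READ a @v3: history=[] -> no version <= 3 -> NONE
v4: WRITE c=2  (c history now [(4, 2)])
v5: WRITE c=29  (c history now [(4, 2), (5, 29)])
READ b @v3: history=[(1, 70), (2, 41), (3, 38)] -> pick v3 -> 38
v6: WRITE c=33  (c history now [(4, 2), (5, 29), (6, 33)])
READ b @v4: history=[(1, 70), (2, 41), (3, 38)] -> pick v3 -> 38
v7: WRITE d=7  (d history now [(7, 7)])
v8: WRITE a=36  (a history now [(8, 36)])
v9: WRITE a=12  (a history now [(8, 36), (9, 12)])
v10: WRITE d=1  (d history now [(7, 7), (10, 1)])
READ b @v10: history=[(1, 70), (2, 41), (3, 38)] -> pick v3 -> 38
v11: WRITE d=64  (d history now [(7, 7), (10, 1), (11, 64)])
READ d @v8: history=[(7, 7), (10, 1), (11, 64)] -> pick v7 -> 7
v12: WRITE c=77  (c history now [(4, 2), (5, 29), (6, 33), (12, 77)])
v13: WRITE a=13  (a history now [(8, 36), (9, 12), (13, 13)])
v14: WRITE a=36  (a history now [(8, 36), (9, 12), (13, 13), (14, 36)])
v15: WRITE d=54  (d history now [(7, 7), (10, 1), (11, 64), (15, 54)])
READ b @v5: history=[(1, 70), (2, 41), (3, 38)] -> pick v3 -> 38
v16: WRITE c=55  (c history now [(4, 2), (5, 29), (6, 33), (12, 77), (16, 55)])
READ c @v5: history=[(4, 2), (5, 29), (6, 33), (12, 77), (16, 55)] -> pick v5 -> 29
v17: WRITE a=42  (a history now [(8, 36), (9, 12), (13, 13), (14, 36), (17, 42)])
v18: WRITE c=64  (c history now [(4, 2), (5, 29), (6, 33), (12, 77), (16, 55), (18, 64)])
READ b @v17: history=[(1, 70), (2, 41), (3, 38)] -> pick v3 -> 38
v19: WRITE a=35  (a history now [(8, 36), (9, 12), (13, 13), (14, 36), (17, 42), (19, 35)])
v20: WRITE a=31  (a history now [(8, 36), (9, 12), (13, 13), (14, 36), (17, 42), (19, 35), (20, 31)])
v21: WRITE b=59  (b history now [(1, 70), (2, 41), (3, 38), (21, 59)])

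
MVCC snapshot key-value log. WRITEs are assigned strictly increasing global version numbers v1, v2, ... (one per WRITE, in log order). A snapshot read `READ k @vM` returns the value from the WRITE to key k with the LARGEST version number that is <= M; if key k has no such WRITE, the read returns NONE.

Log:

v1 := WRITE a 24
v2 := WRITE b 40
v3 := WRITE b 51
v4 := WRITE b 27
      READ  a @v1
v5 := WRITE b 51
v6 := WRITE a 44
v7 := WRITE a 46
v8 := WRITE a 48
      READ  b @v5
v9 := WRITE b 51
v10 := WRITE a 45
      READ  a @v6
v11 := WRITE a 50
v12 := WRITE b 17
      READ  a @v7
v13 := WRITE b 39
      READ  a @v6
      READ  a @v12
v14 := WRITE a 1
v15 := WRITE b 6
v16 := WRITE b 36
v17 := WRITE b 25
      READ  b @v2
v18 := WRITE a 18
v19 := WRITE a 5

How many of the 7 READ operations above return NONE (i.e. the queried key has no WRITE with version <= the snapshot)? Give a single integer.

v1: WRITE a=24  (a history now [(1, 24)])
v2: WRITE b=40  (b history now [(2, 40)])
v3: WRITE b=51  (b history now [(2, 40), (3, 51)])
v4: WRITE b=27  (b history now [(2, 40), (3, 51), (4, 27)])
READ a @v1: history=[(1, 24)] -> pick v1 -> 24
v5: WRITE b=51  (b history now [(2, 40), (3, 51), (4, 27), (5, 51)])
v6: WRITE a=44  (a history now [(1, 24), (6, 44)])
v7: WRITE a=46  (a history now [(1, 24), (6, 44), (7, 46)])
v8: WRITE a=48  (a history now [(1, 24), (6, 44), (7, 46), (8, 48)])
READ b @v5: history=[(2, 40), (3, 51), (4, 27), (5, 51)] -> pick v5 -> 51
v9: WRITE b=51  (b history now [(2, 40), (3, 51), (4, 27), (5, 51), (9, 51)])
v10: WRITE a=45  (a history now [(1, 24), (6, 44), (7, 46), (8, 48), (10, 45)])
READ a @v6: history=[(1, 24), (6, 44), (7, 46), (8, 48), (10, 45)] -> pick v6 -> 44
v11: WRITE a=50  (a history now [(1, 24), (6, 44), (7, 46), (8, 48), (10, 45), (11, 50)])
v12: WRITE b=17  (b history now [(2, 40), (3, 51), (4, 27), (5, 51), (9, 51), (12, 17)])
READ a @v7: history=[(1, 24), (6, 44), (7, 46), (8, 48), (10, 45), (11, 50)] -> pick v7 -> 46
v13: WRITE b=39  (b history now [(2, 40), (3, 51), (4, 27), (5, 51), (9, 51), (12, 17), (13, 39)])
READ a @v6: history=[(1, 24), (6, 44), (7, 46), (8, 48), (10, 45), (11, 50)] -> pick v6 -> 44
READ a @v12: history=[(1, 24), (6, 44), (7, 46), (8, 48), (10, 45), (11, 50)] -> pick v11 -> 50
v14: WRITE a=1  (a history now [(1, 24), (6, 44), (7, 46), (8, 48), (10, 45), (11, 50), (14, 1)])
v15: WRITE b=6  (b history now [(2, 40), (3, 51), (4, 27), (5, 51), (9, 51), (12, 17), (13, 39), (15, 6)])
v16: WRITE b=36  (b history now [(2, 40), (3, 51), (4, 27), (5, 51), (9, 51), (12, 17), (13, 39), (15, 6), (16, 36)])
v17: WRITE b=25  (b history now [(2, 40), (3, 51), (4, 27), (5, 51), (9, 51), (12, 17), (13, 39), (15, 6), (16, 36), (17, 25)])
READ b @v2: history=[(2, 40), (3, 51), (4, 27), (5, 51), (9, 51), (12, 17), (13, 39), (15, 6), (16, 36), (17, 25)] -> pick v2 -> 40
v18: WRITE a=18  (a history now [(1, 24), (6, 44), (7, 46), (8, 48), (10, 45), (11, 50), (14, 1), (18, 18)])
v19: WRITE a=5  (a history now [(1, 24), (6, 44), (7, 46), (8, 48), (10, 45), (11, 50), (14, 1), (18, 18), (19, 5)])
Read results in order: ['24', '51', '44', '46', '44', '50', '40']
NONE count = 0

Answer: 0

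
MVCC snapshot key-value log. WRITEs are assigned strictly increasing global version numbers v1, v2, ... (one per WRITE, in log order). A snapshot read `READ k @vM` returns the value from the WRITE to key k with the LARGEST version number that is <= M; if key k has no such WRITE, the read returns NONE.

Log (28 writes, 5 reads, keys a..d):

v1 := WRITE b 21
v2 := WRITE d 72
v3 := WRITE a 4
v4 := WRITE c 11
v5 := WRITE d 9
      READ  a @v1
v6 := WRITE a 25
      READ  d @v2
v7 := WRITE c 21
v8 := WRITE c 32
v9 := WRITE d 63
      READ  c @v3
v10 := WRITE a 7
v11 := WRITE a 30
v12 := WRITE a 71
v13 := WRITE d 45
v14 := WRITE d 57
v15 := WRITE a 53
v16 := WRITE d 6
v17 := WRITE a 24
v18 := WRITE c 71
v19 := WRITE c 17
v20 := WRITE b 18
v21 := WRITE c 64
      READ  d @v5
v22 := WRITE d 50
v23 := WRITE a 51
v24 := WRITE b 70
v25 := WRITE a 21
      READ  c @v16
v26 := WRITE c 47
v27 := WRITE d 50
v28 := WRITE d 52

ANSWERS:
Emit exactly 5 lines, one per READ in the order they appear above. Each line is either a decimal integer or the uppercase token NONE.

v1: WRITE b=21  (b history now [(1, 21)])
v2: WRITE d=72  (d history now [(2, 72)])
v3: WRITE a=4  (a history now [(3, 4)])
v4: WRITE c=11  (c history now [(4, 11)])
v5: WRITE d=9  (d history now [(2, 72), (5, 9)])
READ a @v1: history=[(3, 4)] -> no version <= 1 -> NONE
v6: WRITE a=25  (a history now [(3, 4), (6, 25)])
READ d @v2: history=[(2, 72), (5, 9)] -> pick v2 -> 72
v7: WRITE c=21  (c history now [(4, 11), (7, 21)])
v8: WRITE c=32  (c history now [(4, 11), (7, 21), (8, 32)])
v9: WRITE d=63  (d history now [(2, 72), (5, 9), (9, 63)])
READ c @v3: history=[(4, 11), (7, 21), (8, 32)] -> no version <= 3 -> NONE
v10: WRITE a=7  (a history now [(3, 4), (6, 25), (10, 7)])
v11: WRITE a=30  (a history now [(3, 4), (6, 25), (10, 7), (11, 30)])
v12: WRITE a=71  (a history now [(3, 4), (6, 25), (10, 7), (11, 30), (12, 71)])
v13: WRITE d=45  (d history now [(2, 72), (5, 9), (9, 63), (13, 45)])
v14: WRITE d=57  (d history now [(2, 72), (5, 9), (9, 63), (13, 45), (14, 57)])
v15: WRITE a=53  (a history now [(3, 4), (6, 25), (10, 7), (11, 30), (12, 71), (15, 53)])
v16: WRITE d=6  (d history now [(2, 72), (5, 9), (9, 63), (13, 45), (14, 57), (16, 6)])
v17: WRITE a=24  (a history now [(3, 4), (6, 25), (10, 7), (11, 30), (12, 71), (15, 53), (17, 24)])
v18: WRITE c=71  (c history now [(4, 11), (7, 21), (8, 32), (18, 71)])
v19: WRITE c=17  (c history now [(4, 11), (7, 21), (8, 32), (18, 71), (19, 17)])
v20: WRITE b=18  (b history now [(1, 21), (20, 18)])
v21: WRITE c=64  (c history now [(4, 11), (7, 21), (8, 32), (18, 71), (19, 17), (21, 64)])
READ d @v5: history=[(2, 72), (5, 9), (9, 63), (13, 45), (14, 57), (16, 6)] -> pick v5 -> 9
v22: WRITE d=50  (d history now [(2, 72), (5, 9), (9, 63), (13, 45), (14, 57), (16, 6), (22, 50)])
v23: WRITE a=51  (a history now [(3, 4), (6, 25), (10, 7), (11, 30), (12, 71), (15, 53), (17, 24), (23, 51)])
v24: WRITE b=70  (b history now [(1, 21), (20, 18), (24, 70)])
v25: WRITE a=21  (a history now [(3, 4), (6, 25), (10, 7), (11, 30), (12, 71), (15, 53), (17, 24), (23, 51), (25, 21)])
READ c @v16: history=[(4, 11), (7, 21), (8, 32), (18, 71), (19, 17), (21, 64)] -> pick v8 -> 32
v26: WRITE c=47  (c history now [(4, 11), (7, 21), (8, 32), (18, 71), (19, 17), (21, 64), (26, 47)])
v27: WRITE d=50  (d history now [(2, 72), (5, 9), (9, 63), (13, 45), (14, 57), (16, 6), (22, 50), (27, 50)])
v28: WRITE d=52  (d history now [(2, 72), (5, 9), (9, 63), (13, 45), (14, 57), (16, 6), (22, 50), (27, 50), (28, 52)])

Answer: NONE
72
NONE
9
32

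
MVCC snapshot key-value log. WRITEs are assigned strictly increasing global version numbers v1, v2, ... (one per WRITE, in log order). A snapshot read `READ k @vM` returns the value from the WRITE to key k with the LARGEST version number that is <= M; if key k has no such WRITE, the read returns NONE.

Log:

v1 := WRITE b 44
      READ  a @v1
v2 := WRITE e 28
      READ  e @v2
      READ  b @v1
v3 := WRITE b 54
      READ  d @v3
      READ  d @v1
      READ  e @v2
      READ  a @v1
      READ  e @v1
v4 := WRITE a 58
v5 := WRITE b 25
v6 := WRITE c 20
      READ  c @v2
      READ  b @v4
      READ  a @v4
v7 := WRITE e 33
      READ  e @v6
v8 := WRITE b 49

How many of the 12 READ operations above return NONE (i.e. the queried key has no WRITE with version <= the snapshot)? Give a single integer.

v1: WRITE b=44  (b history now [(1, 44)])
READ a @v1: history=[] -> no version <= 1 -> NONE
v2: WRITE e=28  (e history now [(2, 28)])
READ e @v2: history=[(2, 28)] -> pick v2 -> 28
READ b @v1: history=[(1, 44)] -> pick v1 -> 44
v3: WRITE b=54  (b history now [(1, 44), (3, 54)])
READ d @v3: history=[] -> no version <= 3 -> NONE
READ d @v1: history=[] -> no version <= 1 -> NONE
READ e @v2: history=[(2, 28)] -> pick v2 -> 28
READ a @v1: history=[] -> no version <= 1 -> NONE
READ e @v1: history=[(2, 28)] -> no version <= 1 -> NONE
v4: WRITE a=58  (a history now [(4, 58)])
v5: WRITE b=25  (b history now [(1, 44), (3, 54), (5, 25)])
v6: WRITE c=20  (c history now [(6, 20)])
READ c @v2: history=[(6, 20)] -> no version <= 2 -> NONE
READ b @v4: history=[(1, 44), (3, 54), (5, 25)] -> pick v3 -> 54
READ a @v4: history=[(4, 58)] -> pick v4 -> 58
v7: WRITE e=33  (e history now [(2, 28), (7, 33)])
READ e @v6: history=[(2, 28), (7, 33)] -> pick v2 -> 28
v8: WRITE b=49  (b history now [(1, 44), (3, 54), (5, 25), (8, 49)])
Read results in order: ['NONE', '28', '44', 'NONE', 'NONE', '28', 'NONE', 'NONE', 'NONE', '54', '58', '28']
NONE count = 6

Answer: 6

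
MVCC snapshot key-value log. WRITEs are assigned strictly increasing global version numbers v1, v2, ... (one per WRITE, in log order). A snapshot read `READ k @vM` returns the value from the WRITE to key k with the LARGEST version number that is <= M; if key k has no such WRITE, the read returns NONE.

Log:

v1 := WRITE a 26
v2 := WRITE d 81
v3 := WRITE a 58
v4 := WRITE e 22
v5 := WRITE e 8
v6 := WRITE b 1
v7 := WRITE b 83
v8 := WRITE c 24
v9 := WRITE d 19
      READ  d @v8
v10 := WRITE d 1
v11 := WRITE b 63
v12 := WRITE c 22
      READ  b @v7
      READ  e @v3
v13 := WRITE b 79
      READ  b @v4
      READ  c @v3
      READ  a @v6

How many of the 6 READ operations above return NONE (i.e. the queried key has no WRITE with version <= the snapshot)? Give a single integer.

v1: WRITE a=26  (a history now [(1, 26)])
v2: WRITE d=81  (d history now [(2, 81)])
v3: WRITE a=58  (a history now [(1, 26), (3, 58)])
v4: WRITE e=22  (e history now [(4, 22)])
v5: WRITE e=8  (e history now [(4, 22), (5, 8)])
v6: WRITE b=1  (b history now [(6, 1)])
v7: WRITE b=83  (b history now [(6, 1), (7, 83)])
v8: WRITE c=24  (c history now [(8, 24)])
v9: WRITE d=19  (d history now [(2, 81), (9, 19)])
READ d @v8: history=[(2, 81), (9, 19)] -> pick v2 -> 81
v10: WRITE d=1  (d history now [(2, 81), (9, 19), (10, 1)])
v11: WRITE b=63  (b history now [(6, 1), (7, 83), (11, 63)])
v12: WRITE c=22  (c history now [(8, 24), (12, 22)])
READ b @v7: history=[(6, 1), (7, 83), (11, 63)] -> pick v7 -> 83
READ e @v3: history=[(4, 22), (5, 8)] -> no version <= 3 -> NONE
v13: WRITE b=79  (b history now [(6, 1), (7, 83), (11, 63), (13, 79)])
READ b @v4: history=[(6, 1), (7, 83), (11, 63), (13, 79)] -> no version <= 4 -> NONE
READ c @v3: history=[(8, 24), (12, 22)] -> no version <= 3 -> NONE
READ a @v6: history=[(1, 26), (3, 58)] -> pick v3 -> 58
Read results in order: ['81', '83', 'NONE', 'NONE', 'NONE', '58']
NONE count = 3

Answer: 3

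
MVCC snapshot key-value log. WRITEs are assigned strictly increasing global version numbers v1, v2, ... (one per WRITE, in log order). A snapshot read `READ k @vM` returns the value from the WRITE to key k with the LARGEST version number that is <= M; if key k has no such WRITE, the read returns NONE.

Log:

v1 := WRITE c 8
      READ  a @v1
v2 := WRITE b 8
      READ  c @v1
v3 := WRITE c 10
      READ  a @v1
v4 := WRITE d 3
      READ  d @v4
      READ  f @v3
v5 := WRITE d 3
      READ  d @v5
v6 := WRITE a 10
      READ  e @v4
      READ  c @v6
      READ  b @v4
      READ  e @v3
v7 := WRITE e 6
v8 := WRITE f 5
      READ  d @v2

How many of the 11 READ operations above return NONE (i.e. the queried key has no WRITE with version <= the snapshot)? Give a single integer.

Answer: 6

Derivation:
v1: WRITE c=8  (c history now [(1, 8)])
READ a @v1: history=[] -> no version <= 1 -> NONE
v2: WRITE b=8  (b history now [(2, 8)])
READ c @v1: history=[(1, 8)] -> pick v1 -> 8
v3: WRITE c=10  (c history now [(1, 8), (3, 10)])
READ a @v1: history=[] -> no version <= 1 -> NONE
v4: WRITE d=3  (d history now [(4, 3)])
READ d @v4: history=[(4, 3)] -> pick v4 -> 3
READ f @v3: history=[] -> no version <= 3 -> NONE
v5: WRITE d=3  (d history now [(4, 3), (5, 3)])
READ d @v5: history=[(4, 3), (5, 3)] -> pick v5 -> 3
v6: WRITE a=10  (a history now [(6, 10)])
READ e @v4: history=[] -> no version <= 4 -> NONE
READ c @v6: history=[(1, 8), (3, 10)] -> pick v3 -> 10
READ b @v4: history=[(2, 8)] -> pick v2 -> 8
READ e @v3: history=[] -> no version <= 3 -> NONE
v7: WRITE e=6  (e history now [(7, 6)])
v8: WRITE f=5  (f history now [(8, 5)])
READ d @v2: history=[(4, 3), (5, 3)] -> no version <= 2 -> NONE
Read results in order: ['NONE', '8', 'NONE', '3', 'NONE', '3', 'NONE', '10', '8', 'NONE', 'NONE']
NONE count = 6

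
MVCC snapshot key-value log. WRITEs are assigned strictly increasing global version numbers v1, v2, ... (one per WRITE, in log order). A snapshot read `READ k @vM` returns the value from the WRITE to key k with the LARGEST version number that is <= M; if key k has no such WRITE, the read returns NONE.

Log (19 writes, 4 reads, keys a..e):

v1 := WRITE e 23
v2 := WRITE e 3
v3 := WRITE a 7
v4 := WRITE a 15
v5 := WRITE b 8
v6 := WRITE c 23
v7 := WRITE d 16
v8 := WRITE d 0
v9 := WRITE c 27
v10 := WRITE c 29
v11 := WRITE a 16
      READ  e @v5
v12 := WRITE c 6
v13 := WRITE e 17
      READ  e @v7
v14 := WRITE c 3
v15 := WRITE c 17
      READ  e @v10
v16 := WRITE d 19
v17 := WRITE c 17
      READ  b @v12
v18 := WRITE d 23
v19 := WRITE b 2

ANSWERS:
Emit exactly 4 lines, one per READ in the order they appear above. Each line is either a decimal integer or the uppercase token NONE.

v1: WRITE e=23  (e history now [(1, 23)])
v2: WRITE e=3  (e history now [(1, 23), (2, 3)])
v3: WRITE a=7  (a history now [(3, 7)])
v4: WRITE a=15  (a history now [(3, 7), (4, 15)])
v5: WRITE b=8  (b history now [(5, 8)])
v6: WRITE c=23  (c history now [(6, 23)])
v7: WRITE d=16  (d history now [(7, 16)])
v8: WRITE d=0  (d history now [(7, 16), (8, 0)])
v9: WRITE c=27  (c history now [(6, 23), (9, 27)])
v10: WRITE c=29  (c history now [(6, 23), (9, 27), (10, 29)])
v11: WRITE a=16  (a history now [(3, 7), (4, 15), (11, 16)])
READ e @v5: history=[(1, 23), (2, 3)] -> pick v2 -> 3
v12: WRITE c=6  (c history now [(6, 23), (9, 27), (10, 29), (12, 6)])
v13: WRITE e=17  (e history now [(1, 23), (2, 3), (13, 17)])
READ e @v7: history=[(1, 23), (2, 3), (13, 17)] -> pick v2 -> 3
v14: WRITE c=3  (c history now [(6, 23), (9, 27), (10, 29), (12, 6), (14, 3)])
v15: WRITE c=17  (c history now [(6, 23), (9, 27), (10, 29), (12, 6), (14, 3), (15, 17)])
READ e @v10: history=[(1, 23), (2, 3), (13, 17)] -> pick v2 -> 3
v16: WRITE d=19  (d history now [(7, 16), (8, 0), (16, 19)])
v17: WRITE c=17  (c history now [(6, 23), (9, 27), (10, 29), (12, 6), (14, 3), (15, 17), (17, 17)])
READ b @v12: history=[(5, 8)] -> pick v5 -> 8
v18: WRITE d=23  (d history now [(7, 16), (8, 0), (16, 19), (18, 23)])
v19: WRITE b=2  (b history now [(5, 8), (19, 2)])

Answer: 3
3
3
8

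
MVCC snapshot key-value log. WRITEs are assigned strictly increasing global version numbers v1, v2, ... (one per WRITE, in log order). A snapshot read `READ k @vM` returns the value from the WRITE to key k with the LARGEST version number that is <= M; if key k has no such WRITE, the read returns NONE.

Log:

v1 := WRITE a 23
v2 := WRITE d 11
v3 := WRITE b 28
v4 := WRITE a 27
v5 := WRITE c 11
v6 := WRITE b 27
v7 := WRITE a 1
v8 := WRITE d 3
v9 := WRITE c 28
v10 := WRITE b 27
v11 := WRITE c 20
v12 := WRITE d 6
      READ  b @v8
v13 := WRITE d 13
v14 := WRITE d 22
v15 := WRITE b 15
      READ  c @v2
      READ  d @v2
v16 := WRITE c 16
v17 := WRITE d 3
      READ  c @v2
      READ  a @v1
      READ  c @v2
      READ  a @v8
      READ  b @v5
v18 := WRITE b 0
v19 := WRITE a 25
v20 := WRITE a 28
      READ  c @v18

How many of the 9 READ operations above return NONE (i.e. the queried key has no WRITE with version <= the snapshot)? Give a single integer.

Answer: 3

Derivation:
v1: WRITE a=23  (a history now [(1, 23)])
v2: WRITE d=11  (d history now [(2, 11)])
v3: WRITE b=28  (b history now [(3, 28)])
v4: WRITE a=27  (a history now [(1, 23), (4, 27)])
v5: WRITE c=11  (c history now [(5, 11)])
v6: WRITE b=27  (b history now [(3, 28), (6, 27)])
v7: WRITE a=1  (a history now [(1, 23), (4, 27), (7, 1)])
v8: WRITE d=3  (d history now [(2, 11), (8, 3)])
v9: WRITE c=28  (c history now [(5, 11), (9, 28)])
v10: WRITE b=27  (b history now [(3, 28), (6, 27), (10, 27)])
v11: WRITE c=20  (c history now [(5, 11), (9, 28), (11, 20)])
v12: WRITE d=6  (d history now [(2, 11), (8, 3), (12, 6)])
READ b @v8: history=[(3, 28), (6, 27), (10, 27)] -> pick v6 -> 27
v13: WRITE d=13  (d history now [(2, 11), (8, 3), (12, 6), (13, 13)])
v14: WRITE d=22  (d history now [(2, 11), (8, 3), (12, 6), (13, 13), (14, 22)])
v15: WRITE b=15  (b history now [(3, 28), (6, 27), (10, 27), (15, 15)])
READ c @v2: history=[(5, 11), (9, 28), (11, 20)] -> no version <= 2 -> NONE
READ d @v2: history=[(2, 11), (8, 3), (12, 6), (13, 13), (14, 22)] -> pick v2 -> 11
v16: WRITE c=16  (c history now [(5, 11), (9, 28), (11, 20), (16, 16)])
v17: WRITE d=3  (d history now [(2, 11), (8, 3), (12, 6), (13, 13), (14, 22), (17, 3)])
READ c @v2: history=[(5, 11), (9, 28), (11, 20), (16, 16)] -> no version <= 2 -> NONE
READ a @v1: history=[(1, 23), (4, 27), (7, 1)] -> pick v1 -> 23
READ c @v2: history=[(5, 11), (9, 28), (11, 20), (16, 16)] -> no version <= 2 -> NONE
READ a @v8: history=[(1, 23), (4, 27), (7, 1)] -> pick v7 -> 1
READ b @v5: history=[(3, 28), (6, 27), (10, 27), (15, 15)] -> pick v3 -> 28
v18: WRITE b=0  (b history now [(3, 28), (6, 27), (10, 27), (15, 15), (18, 0)])
v19: WRITE a=25  (a history now [(1, 23), (4, 27), (7, 1), (19, 25)])
v20: WRITE a=28  (a history now [(1, 23), (4, 27), (7, 1), (19, 25), (20, 28)])
READ c @v18: history=[(5, 11), (9, 28), (11, 20), (16, 16)] -> pick v16 -> 16
Read results in order: ['27', 'NONE', '11', 'NONE', '23', 'NONE', '1', '28', '16']
NONE count = 3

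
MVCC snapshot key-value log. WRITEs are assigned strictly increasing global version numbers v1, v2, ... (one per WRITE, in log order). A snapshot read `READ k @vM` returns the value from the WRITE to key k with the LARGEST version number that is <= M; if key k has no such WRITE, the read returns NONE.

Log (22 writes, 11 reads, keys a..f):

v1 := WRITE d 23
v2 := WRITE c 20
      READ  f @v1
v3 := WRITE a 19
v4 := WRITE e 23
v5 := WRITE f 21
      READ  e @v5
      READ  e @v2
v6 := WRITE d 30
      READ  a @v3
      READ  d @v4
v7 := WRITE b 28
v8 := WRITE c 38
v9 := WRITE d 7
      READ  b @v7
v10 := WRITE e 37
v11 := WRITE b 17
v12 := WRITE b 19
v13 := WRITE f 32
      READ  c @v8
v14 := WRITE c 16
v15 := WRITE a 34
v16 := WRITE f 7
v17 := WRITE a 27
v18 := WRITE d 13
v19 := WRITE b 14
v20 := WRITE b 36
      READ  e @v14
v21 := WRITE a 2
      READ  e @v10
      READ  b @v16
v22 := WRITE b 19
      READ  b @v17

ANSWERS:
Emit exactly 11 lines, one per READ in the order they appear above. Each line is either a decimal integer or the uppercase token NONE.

Answer: NONE
23
NONE
19
23
28
38
37
37
19
19

Derivation:
v1: WRITE d=23  (d history now [(1, 23)])
v2: WRITE c=20  (c history now [(2, 20)])
READ f @v1: history=[] -> no version <= 1 -> NONE
v3: WRITE a=19  (a history now [(3, 19)])
v4: WRITE e=23  (e history now [(4, 23)])
v5: WRITE f=21  (f history now [(5, 21)])
READ e @v5: history=[(4, 23)] -> pick v4 -> 23
READ e @v2: history=[(4, 23)] -> no version <= 2 -> NONE
v6: WRITE d=30  (d history now [(1, 23), (6, 30)])
READ a @v3: history=[(3, 19)] -> pick v3 -> 19
READ d @v4: history=[(1, 23), (6, 30)] -> pick v1 -> 23
v7: WRITE b=28  (b history now [(7, 28)])
v8: WRITE c=38  (c history now [(2, 20), (8, 38)])
v9: WRITE d=7  (d history now [(1, 23), (6, 30), (9, 7)])
READ b @v7: history=[(7, 28)] -> pick v7 -> 28
v10: WRITE e=37  (e history now [(4, 23), (10, 37)])
v11: WRITE b=17  (b history now [(7, 28), (11, 17)])
v12: WRITE b=19  (b history now [(7, 28), (11, 17), (12, 19)])
v13: WRITE f=32  (f history now [(5, 21), (13, 32)])
READ c @v8: history=[(2, 20), (8, 38)] -> pick v8 -> 38
v14: WRITE c=16  (c history now [(2, 20), (8, 38), (14, 16)])
v15: WRITE a=34  (a history now [(3, 19), (15, 34)])
v16: WRITE f=7  (f history now [(5, 21), (13, 32), (16, 7)])
v17: WRITE a=27  (a history now [(3, 19), (15, 34), (17, 27)])
v18: WRITE d=13  (d history now [(1, 23), (6, 30), (9, 7), (18, 13)])
v19: WRITE b=14  (b history now [(7, 28), (11, 17), (12, 19), (19, 14)])
v20: WRITE b=36  (b history now [(7, 28), (11, 17), (12, 19), (19, 14), (20, 36)])
READ e @v14: history=[(4, 23), (10, 37)] -> pick v10 -> 37
v21: WRITE a=2  (a history now [(3, 19), (15, 34), (17, 27), (21, 2)])
READ e @v10: history=[(4, 23), (10, 37)] -> pick v10 -> 37
READ b @v16: history=[(7, 28), (11, 17), (12, 19), (19, 14), (20, 36)] -> pick v12 -> 19
v22: WRITE b=19  (b history now [(7, 28), (11, 17), (12, 19), (19, 14), (20, 36), (22, 19)])
READ b @v17: history=[(7, 28), (11, 17), (12, 19), (19, 14), (20, 36), (22, 19)] -> pick v12 -> 19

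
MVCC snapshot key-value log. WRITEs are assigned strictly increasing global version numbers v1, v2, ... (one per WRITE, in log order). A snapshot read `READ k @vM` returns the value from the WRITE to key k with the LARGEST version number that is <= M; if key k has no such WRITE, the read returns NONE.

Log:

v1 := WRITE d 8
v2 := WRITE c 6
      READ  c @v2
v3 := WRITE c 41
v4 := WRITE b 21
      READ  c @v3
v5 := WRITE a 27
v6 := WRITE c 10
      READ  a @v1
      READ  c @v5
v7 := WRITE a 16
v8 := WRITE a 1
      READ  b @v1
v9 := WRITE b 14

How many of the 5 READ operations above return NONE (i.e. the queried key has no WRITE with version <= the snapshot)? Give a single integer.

v1: WRITE d=8  (d history now [(1, 8)])
v2: WRITE c=6  (c history now [(2, 6)])
READ c @v2: history=[(2, 6)] -> pick v2 -> 6
v3: WRITE c=41  (c history now [(2, 6), (3, 41)])
v4: WRITE b=21  (b history now [(4, 21)])
READ c @v3: history=[(2, 6), (3, 41)] -> pick v3 -> 41
v5: WRITE a=27  (a history now [(5, 27)])
v6: WRITE c=10  (c history now [(2, 6), (3, 41), (6, 10)])
READ a @v1: history=[(5, 27)] -> no version <= 1 -> NONE
READ c @v5: history=[(2, 6), (3, 41), (6, 10)] -> pick v3 -> 41
v7: WRITE a=16  (a history now [(5, 27), (7, 16)])
v8: WRITE a=1  (a history now [(5, 27), (7, 16), (8, 1)])
READ b @v1: history=[(4, 21)] -> no version <= 1 -> NONE
v9: WRITE b=14  (b history now [(4, 21), (9, 14)])
Read results in order: ['6', '41', 'NONE', '41', 'NONE']
NONE count = 2

Answer: 2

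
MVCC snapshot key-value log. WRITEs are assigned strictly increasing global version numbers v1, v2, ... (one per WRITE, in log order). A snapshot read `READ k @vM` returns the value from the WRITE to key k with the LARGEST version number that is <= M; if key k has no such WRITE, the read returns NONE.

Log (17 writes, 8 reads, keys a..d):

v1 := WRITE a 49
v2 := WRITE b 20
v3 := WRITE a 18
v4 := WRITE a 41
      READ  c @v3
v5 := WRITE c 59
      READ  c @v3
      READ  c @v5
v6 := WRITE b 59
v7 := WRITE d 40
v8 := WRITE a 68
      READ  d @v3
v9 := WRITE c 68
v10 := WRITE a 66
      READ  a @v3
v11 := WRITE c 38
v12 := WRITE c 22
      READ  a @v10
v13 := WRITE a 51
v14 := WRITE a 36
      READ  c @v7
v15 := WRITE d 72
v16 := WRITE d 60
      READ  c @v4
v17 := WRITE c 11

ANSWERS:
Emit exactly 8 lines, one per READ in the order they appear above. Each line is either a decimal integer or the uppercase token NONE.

v1: WRITE a=49  (a history now [(1, 49)])
v2: WRITE b=20  (b history now [(2, 20)])
v3: WRITE a=18  (a history now [(1, 49), (3, 18)])
v4: WRITE a=41  (a history now [(1, 49), (3, 18), (4, 41)])
READ c @v3: history=[] -> no version <= 3 -> NONE
v5: WRITE c=59  (c history now [(5, 59)])
READ c @v3: history=[(5, 59)] -> no version <= 3 -> NONE
READ c @v5: history=[(5, 59)] -> pick v5 -> 59
v6: WRITE b=59  (b history now [(2, 20), (6, 59)])
v7: WRITE d=40  (d history now [(7, 40)])
v8: WRITE a=68  (a history now [(1, 49), (3, 18), (4, 41), (8, 68)])
READ d @v3: history=[(7, 40)] -> no version <= 3 -> NONE
v9: WRITE c=68  (c history now [(5, 59), (9, 68)])
v10: WRITE a=66  (a history now [(1, 49), (3, 18), (4, 41), (8, 68), (10, 66)])
READ a @v3: history=[(1, 49), (3, 18), (4, 41), (8, 68), (10, 66)] -> pick v3 -> 18
v11: WRITE c=38  (c history now [(5, 59), (9, 68), (11, 38)])
v12: WRITE c=22  (c history now [(5, 59), (9, 68), (11, 38), (12, 22)])
READ a @v10: history=[(1, 49), (3, 18), (4, 41), (8, 68), (10, 66)] -> pick v10 -> 66
v13: WRITE a=51  (a history now [(1, 49), (3, 18), (4, 41), (8, 68), (10, 66), (13, 51)])
v14: WRITE a=36  (a history now [(1, 49), (3, 18), (4, 41), (8, 68), (10, 66), (13, 51), (14, 36)])
READ c @v7: history=[(5, 59), (9, 68), (11, 38), (12, 22)] -> pick v5 -> 59
v15: WRITE d=72  (d history now [(7, 40), (15, 72)])
v16: WRITE d=60  (d history now [(7, 40), (15, 72), (16, 60)])
READ c @v4: history=[(5, 59), (9, 68), (11, 38), (12, 22)] -> no version <= 4 -> NONE
v17: WRITE c=11  (c history now [(5, 59), (9, 68), (11, 38), (12, 22), (17, 11)])

Answer: NONE
NONE
59
NONE
18
66
59
NONE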